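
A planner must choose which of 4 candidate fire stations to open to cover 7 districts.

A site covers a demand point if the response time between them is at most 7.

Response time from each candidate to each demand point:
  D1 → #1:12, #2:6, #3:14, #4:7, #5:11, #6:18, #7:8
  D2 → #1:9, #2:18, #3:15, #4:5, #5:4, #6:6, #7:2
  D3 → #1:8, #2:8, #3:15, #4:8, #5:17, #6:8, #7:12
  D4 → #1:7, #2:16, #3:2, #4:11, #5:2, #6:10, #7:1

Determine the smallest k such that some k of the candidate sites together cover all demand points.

3

Coverage sets (demand points within 7 of each site):
  D1: {#2, #4}
  D2: {#4, #5, #6, #7}
  D3: {}
  D4: {#1, #3, #5, #7}
No 2 sites suffice: every size-2 union leaves at least one demand point uncovered.
But {D1, D2, D4} covers everything, so the minimum is 3.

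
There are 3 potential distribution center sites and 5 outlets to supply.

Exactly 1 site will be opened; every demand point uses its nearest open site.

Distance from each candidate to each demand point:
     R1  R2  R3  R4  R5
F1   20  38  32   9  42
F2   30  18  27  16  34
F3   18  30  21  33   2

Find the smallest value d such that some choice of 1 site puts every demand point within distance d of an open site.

Open {F3}.
  Farthest demand point is R4 at distance 33 (to F3); all others are ≤ 33.
With {F2} the worst case is 34.
With {F1} the worst case is 42.
No size-1 selection achieves below 33.

33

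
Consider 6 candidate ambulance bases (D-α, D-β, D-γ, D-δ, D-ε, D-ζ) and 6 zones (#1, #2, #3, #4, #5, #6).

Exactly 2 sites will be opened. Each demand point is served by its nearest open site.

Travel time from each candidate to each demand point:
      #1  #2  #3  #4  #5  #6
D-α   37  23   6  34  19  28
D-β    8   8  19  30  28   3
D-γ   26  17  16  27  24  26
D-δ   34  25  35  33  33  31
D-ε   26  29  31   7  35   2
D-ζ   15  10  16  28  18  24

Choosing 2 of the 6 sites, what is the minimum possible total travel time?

68

Open {D-ε, D-ζ}.
  #1→D-ζ 15, #2→D-ζ 10, #3→D-ζ 16, #4→D-ε 7, #5→D-ζ 18, #6→D-ε 2  ⇒ total 68.
Compare {D-β, D-ε}: total 72.
Compare {D-α, D-β}: total 74.
No size-2 selection does better; minimum is 68.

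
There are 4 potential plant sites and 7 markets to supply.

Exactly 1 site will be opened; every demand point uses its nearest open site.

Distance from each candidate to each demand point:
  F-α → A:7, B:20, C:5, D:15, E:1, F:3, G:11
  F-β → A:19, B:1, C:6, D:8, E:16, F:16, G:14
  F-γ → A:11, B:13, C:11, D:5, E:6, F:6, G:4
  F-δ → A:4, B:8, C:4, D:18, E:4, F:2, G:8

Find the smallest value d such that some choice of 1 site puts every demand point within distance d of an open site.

Open {F-γ}.
  Farthest demand point is B at distance 13 (to F-γ); all others are ≤ 13.
With {F-δ} the worst case is 18.
With {F-β} the worst case is 19.
No size-1 selection achieves below 13.

13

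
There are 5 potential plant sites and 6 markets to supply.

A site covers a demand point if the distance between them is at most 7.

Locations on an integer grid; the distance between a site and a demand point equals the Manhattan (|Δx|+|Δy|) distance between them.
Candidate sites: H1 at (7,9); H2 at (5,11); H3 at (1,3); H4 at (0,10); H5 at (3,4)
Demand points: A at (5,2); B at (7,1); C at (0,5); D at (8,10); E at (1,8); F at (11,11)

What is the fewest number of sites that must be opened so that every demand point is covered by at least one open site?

2

Coverage sets (demand points within 7 of each site):
  H1: {D, E, F}
  H2: {D, E, F}
  H3: {A, C, E}
  H4: {C, E}
  H5: {A, B, C, E}
No single site covers all 6 demand points.
But {H1, H5} covers everything, so the minimum is 2.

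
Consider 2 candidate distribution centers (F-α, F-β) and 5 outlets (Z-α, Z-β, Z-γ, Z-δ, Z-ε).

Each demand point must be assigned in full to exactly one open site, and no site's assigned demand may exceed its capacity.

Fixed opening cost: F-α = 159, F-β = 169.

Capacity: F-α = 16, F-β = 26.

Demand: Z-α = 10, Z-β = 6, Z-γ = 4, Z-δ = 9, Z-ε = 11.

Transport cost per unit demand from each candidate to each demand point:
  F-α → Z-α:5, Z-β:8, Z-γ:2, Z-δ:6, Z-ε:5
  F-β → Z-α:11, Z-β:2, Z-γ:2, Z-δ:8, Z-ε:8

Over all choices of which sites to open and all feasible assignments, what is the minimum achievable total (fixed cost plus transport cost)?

Open {F-α, F-β}; cheapest assignment that respects the capacities:
  F-α (cap 16, load 14): Z-α, Z-γ — cost 10×5 + 4×2 = 58
  F-β (cap 26, load 26): Z-β, Z-δ, Z-ε — cost 6×2 + 9×8 + 11×8 = 172
  Shipping 230, fixed 328 → total 558.
  Any other capacity-feasible assignment to {F-α, F-β} ships for at least 230.
Total demand is 40 and no other set of sites has combined capacity ≥ 40, so {F-α, F-β} is the only feasible choice of open sites. Minimum: 558.

558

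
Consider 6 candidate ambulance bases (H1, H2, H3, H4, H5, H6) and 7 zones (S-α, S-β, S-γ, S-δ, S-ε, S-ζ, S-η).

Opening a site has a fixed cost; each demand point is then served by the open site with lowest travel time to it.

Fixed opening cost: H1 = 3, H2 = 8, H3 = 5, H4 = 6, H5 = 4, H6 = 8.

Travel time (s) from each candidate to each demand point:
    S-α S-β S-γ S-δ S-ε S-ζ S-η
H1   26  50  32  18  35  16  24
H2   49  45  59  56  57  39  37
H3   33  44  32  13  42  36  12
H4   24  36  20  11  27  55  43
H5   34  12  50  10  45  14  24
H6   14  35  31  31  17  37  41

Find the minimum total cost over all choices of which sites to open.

122

Open {H3, H4, H5, H6}: assign each demand point to its cheapest open site.
  S-α→H6 14, S-β→H5 12, S-γ→H4 20, S-δ→H5 10, S-ε→H6 17, S-ζ→H5 14, S-η→H3 12
  travel time 99, fixed 23 → total 122.
Compare {H1, H3, H4, H5, H6}: travel time 99 + fixed 26 = 125.
Compare {H3, H5, H6}: travel time 110 + fixed 17 = 127.
Compare {H4, H5, H6}: travel time 111 + fixed 18 = 129.
All other subsets cost ≥ 125. Minimum total cost: 122.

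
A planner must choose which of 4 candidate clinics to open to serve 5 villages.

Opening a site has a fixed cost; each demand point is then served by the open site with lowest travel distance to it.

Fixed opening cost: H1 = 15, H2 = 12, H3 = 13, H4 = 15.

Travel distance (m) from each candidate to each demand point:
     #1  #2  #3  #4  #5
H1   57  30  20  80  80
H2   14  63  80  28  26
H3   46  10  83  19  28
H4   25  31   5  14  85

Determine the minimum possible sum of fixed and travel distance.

Open {H2, H3, H4}: assign each demand point to its cheapest open site.
  #1→H2 14, #2→H3 10, #3→H4 5, #4→H4 14, #5→H2 26
  travel distance 69, fixed 40 → total 109.
Compare {H3, H4}: travel distance 82 + fixed 28 = 110.
Compare {H2, H4}: travel distance 90 + fixed 27 = 117.
Compare {H1, H2, H3, H4}: travel distance 69 + fixed 55 = 124.
All other subsets cost ≥ 110. Minimum total cost: 109.

109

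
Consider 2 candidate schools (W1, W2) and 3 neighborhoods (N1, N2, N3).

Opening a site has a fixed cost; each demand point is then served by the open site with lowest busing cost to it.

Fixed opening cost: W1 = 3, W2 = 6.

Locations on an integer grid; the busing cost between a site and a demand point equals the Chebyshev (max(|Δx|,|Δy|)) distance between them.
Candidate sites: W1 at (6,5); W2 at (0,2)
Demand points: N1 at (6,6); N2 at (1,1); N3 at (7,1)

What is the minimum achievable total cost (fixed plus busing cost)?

Open {W1}: assign each demand point to its cheapest open site.
  N1→W1 1, N2→W1 5, N3→W1 4
  busing cost 10, fixed 3 → total 13.
Compare {W1, W2}: busing cost 6 + fixed 9 = 15.
Compare {W2}: busing cost 14 + fixed 6 = 20.

13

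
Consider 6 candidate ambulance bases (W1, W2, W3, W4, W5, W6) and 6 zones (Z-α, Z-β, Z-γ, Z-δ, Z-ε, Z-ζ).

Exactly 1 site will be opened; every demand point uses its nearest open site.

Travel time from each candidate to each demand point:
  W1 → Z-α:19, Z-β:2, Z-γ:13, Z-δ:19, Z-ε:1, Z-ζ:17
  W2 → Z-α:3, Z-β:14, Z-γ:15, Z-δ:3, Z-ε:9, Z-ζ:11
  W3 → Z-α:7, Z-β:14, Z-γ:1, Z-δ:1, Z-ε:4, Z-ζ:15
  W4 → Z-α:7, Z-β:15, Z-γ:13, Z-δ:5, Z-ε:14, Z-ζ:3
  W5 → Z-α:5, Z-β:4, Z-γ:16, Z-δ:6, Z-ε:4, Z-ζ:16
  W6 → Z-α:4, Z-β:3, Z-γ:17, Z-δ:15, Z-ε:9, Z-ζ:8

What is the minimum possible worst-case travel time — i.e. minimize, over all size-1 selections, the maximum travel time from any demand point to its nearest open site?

Open {W2}.
  Farthest demand point is Z-γ at travel time 15 (to W2); all others are ≤ 15.
With {W3} the worst case is 15.
With {W4} the worst case is 15.
No size-1 selection achieves below 15.

15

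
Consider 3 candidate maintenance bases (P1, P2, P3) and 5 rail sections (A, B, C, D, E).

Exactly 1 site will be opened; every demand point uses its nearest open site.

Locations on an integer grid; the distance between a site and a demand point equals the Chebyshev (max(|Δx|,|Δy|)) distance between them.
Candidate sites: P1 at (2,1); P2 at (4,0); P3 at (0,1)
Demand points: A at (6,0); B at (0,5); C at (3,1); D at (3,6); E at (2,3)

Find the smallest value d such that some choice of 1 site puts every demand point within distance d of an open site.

Open {P1}.
  Farthest demand point is D at distance 5 (to P1); all others are ≤ 5.
With {P2} the worst case is 6.
With {P3} the worst case is 6.
No size-1 selection achieves below 5.

5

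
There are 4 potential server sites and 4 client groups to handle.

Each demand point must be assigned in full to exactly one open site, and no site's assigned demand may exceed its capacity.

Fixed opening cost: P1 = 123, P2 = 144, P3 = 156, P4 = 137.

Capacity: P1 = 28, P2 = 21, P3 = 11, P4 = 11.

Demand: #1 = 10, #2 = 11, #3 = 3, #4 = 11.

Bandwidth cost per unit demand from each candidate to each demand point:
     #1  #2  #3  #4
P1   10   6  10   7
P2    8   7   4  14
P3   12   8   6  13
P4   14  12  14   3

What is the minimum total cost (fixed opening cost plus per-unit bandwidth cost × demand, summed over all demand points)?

Open {P1, P4}; cheapest assignment that respects the capacities:
  P1 (cap 28, load 24): #1, #2, #3 — cost 10×10 + 11×6 + 3×10 = 196
  P4 (cap 11, load 11): #4 — cost 11×3 = 33
  Shipping 229, fixed 260 → total 489.
  Any other capacity-feasible assignment to {P1, P4} ships for at least 229.
Compare {P1, P2}: its best feasible assignment gives total 502.
Compare {P1, P3}: its best feasible assignment gives total 572.
Every other set of open sites that can feasibly serve all demand totals ≥ 502 even under its best assignment. Minimum: 489.

489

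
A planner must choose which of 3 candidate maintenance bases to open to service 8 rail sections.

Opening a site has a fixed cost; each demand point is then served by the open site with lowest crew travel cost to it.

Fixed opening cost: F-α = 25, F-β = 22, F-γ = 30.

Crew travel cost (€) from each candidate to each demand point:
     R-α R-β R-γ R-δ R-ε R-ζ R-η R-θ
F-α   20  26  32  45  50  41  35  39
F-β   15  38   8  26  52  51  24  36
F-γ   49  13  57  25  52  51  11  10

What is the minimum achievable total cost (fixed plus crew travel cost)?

Open {F-β, F-γ}: assign each demand point to its cheapest open site.
  R-α→F-β 15, R-β→F-γ 13, R-γ→F-β 8, R-δ→F-γ 25, R-ε→F-β 52, R-ζ→F-β 51, R-η→F-γ 11, R-θ→F-γ 10
  crew travel cost 185, fixed 52 → total 237.
Compare {F-α, F-β, F-γ}: crew travel cost 173 + fixed 77 = 250.
Compare {F-α, F-γ}: crew travel cost 202 + fixed 55 = 257.
Compare {F-β}: crew travel cost 250 + fixed 22 = 272.
All other subsets cost ≥ 250. Minimum total cost: 237.

237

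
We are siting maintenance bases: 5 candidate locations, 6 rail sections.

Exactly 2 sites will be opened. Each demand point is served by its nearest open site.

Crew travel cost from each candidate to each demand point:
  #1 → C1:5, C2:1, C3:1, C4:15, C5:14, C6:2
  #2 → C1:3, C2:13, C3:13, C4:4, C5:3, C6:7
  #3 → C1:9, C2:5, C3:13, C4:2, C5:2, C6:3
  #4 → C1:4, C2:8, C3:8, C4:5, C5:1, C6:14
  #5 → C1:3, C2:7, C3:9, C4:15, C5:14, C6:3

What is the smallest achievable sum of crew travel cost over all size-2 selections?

Open {#1, #3}.
  C1→#1 5, C2→#1 1, C3→#1 1, C4→#3 2, C5→#3 2, C6→#1 2  ⇒ total 13.
Compare {#1, #2}: total 14.
Compare {#1, #4}: total 14.
No size-2 selection does better; minimum is 13.

13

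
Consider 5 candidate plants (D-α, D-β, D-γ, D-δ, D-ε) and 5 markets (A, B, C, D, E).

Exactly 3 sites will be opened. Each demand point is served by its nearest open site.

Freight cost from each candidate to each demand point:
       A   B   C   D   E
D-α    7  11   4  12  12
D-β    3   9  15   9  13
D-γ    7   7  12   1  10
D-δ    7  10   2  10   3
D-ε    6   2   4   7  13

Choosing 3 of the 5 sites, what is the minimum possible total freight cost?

14

Open {D-γ, D-δ, D-ε}.
  A→D-ε 6, B→D-ε 2, C→D-δ 2, D→D-γ 1, E→D-δ 3  ⇒ total 14.
Compare {D-β, D-γ, D-δ}: total 16.
Compare {D-β, D-δ, D-ε}: total 17.
No size-3 selection does better; minimum is 14.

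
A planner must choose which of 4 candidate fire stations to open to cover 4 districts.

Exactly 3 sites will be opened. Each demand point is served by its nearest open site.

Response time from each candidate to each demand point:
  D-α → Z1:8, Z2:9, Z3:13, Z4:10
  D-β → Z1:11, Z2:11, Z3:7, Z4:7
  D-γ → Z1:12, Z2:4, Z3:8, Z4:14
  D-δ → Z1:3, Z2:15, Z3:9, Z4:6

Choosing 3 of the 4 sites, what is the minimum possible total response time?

Open {D-β, D-γ, D-δ}.
  Z1→D-δ 3, Z2→D-γ 4, Z3→D-β 7, Z4→D-δ 6  ⇒ total 20.
Compare {D-α, D-γ, D-δ}: total 21.
Compare {D-α, D-β, D-δ}: total 25.
No size-3 selection does better; minimum is 20.

20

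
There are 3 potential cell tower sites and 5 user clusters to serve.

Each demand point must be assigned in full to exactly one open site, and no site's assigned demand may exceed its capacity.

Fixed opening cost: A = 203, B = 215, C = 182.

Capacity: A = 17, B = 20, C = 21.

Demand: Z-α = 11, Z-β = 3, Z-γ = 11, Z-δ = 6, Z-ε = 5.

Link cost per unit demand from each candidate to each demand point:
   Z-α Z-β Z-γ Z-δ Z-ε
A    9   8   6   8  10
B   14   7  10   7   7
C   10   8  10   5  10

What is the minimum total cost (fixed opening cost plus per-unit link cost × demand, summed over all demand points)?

Open {A, C}; cheapest assignment that respects the capacities:
  A (cap 17, load 16): Z-γ, Z-ε — cost 11×6 + 5×10 = 116
  C (cap 21, load 20): Z-α, Z-β, Z-δ — cost 11×10 + 3×8 + 6×5 = 164
  Shipping 280, fixed 385 → total 665.
  Any other capacity-feasible assignment to {A, C} ships for at least 280.
Compare {B, C}: its best feasible assignment gives total 703.
Compare {A, B}: its best feasible assignment gives total 731.
Every other set of open sites that can feasibly serve all demand totals ≥ 703 even under its best assignment. Minimum: 665.

665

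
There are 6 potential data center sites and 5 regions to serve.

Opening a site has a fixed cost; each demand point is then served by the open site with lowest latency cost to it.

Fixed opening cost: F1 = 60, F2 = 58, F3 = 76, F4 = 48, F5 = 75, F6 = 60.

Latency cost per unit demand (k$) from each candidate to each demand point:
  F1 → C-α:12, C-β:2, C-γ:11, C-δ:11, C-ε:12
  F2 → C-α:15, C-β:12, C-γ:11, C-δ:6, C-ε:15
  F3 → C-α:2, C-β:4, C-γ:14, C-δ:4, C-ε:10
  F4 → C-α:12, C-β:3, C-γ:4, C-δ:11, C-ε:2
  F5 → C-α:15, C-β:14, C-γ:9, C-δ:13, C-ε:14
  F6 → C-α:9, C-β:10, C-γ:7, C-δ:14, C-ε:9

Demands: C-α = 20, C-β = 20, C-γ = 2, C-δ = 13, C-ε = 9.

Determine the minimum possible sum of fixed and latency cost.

Open {F3, F4}: assign each demand point to its cheapest open site.
  C-α→F3 20×2=40, C-β→F4 20×3=60, C-γ→F4 2×4=8, C-δ→F3 13×4=52, C-ε→F4 9×2=18
  latency cost 178, fixed 124 → total 302.
Compare {F1, F3, F4}: latency cost 158 + fixed 184 = 342.
Compare {F2, F3, F4}: latency cost 178 + fixed 182 = 360.
Compare {F3, F4, F6}: latency cost 178 + fixed 184 = 362.
All other subsets cost ≥ 342. Minimum total cost: 302.

302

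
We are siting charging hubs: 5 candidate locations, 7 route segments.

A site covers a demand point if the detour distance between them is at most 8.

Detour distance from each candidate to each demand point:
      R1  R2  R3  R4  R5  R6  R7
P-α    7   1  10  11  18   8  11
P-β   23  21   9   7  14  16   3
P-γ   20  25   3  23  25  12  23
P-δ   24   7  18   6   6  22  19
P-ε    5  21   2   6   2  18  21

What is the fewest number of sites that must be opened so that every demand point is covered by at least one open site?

Coverage sets (demand points within 8 of each site):
  P-α: {R1, R2, R6}
  P-β: {R4, R7}
  P-γ: {R3}
  P-δ: {R2, R4, R5}
  P-ε: {R1, R3, R4, R5}
No 2 sites suffice: every size-2 union leaves at least one demand point uncovered.
But {P-α, P-β, P-ε} covers everything, so the minimum is 3.

3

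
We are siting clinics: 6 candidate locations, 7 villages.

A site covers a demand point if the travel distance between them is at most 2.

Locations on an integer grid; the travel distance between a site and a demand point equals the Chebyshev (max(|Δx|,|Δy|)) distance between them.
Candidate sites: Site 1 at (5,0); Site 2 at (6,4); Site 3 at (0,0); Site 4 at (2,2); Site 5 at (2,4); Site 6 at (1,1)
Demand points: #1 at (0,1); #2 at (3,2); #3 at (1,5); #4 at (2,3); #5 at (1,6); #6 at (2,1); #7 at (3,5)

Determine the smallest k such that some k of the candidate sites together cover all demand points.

2

Coverage sets (demand points within 2 of each site):
  Site 1: {#2}
  Site 2: {}
  Site 3: {#1, #6}
  Site 4: {#1, #2, #4, #6}
  Site 5: {#2, #3, #4, #5, #7}
  Site 6: {#1, #2, #4, #6}
No single site covers all 7 demand points.
But {Site 3, Site 5} covers everything, so the minimum is 2.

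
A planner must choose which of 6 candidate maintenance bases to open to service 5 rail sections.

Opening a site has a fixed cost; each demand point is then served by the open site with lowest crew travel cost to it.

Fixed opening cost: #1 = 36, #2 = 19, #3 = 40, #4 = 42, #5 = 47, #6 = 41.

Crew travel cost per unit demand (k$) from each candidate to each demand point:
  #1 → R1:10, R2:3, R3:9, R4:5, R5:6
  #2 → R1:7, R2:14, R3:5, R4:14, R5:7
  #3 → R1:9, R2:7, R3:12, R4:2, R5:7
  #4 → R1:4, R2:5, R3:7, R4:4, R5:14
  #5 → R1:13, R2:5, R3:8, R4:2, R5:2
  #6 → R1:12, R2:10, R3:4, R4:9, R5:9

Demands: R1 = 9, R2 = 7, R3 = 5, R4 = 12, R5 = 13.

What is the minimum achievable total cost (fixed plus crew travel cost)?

Open {#2, #5}: assign each demand point to its cheapest open site.
  R1→#2 9×7=63, R2→#5 7×5=35, R3→#2 5×5=25, R4→#5 12×2=24, R5→#5 13×2=26
  crew travel cost 173, fixed 66 → total 239.
Compare {#4, #5}: crew travel cost 156 + fixed 89 = 245.
Compare {#2, #4, #5}: crew travel cost 146 + fixed 108 = 254.
Compare {#1, #2, #5}: crew travel cost 159 + fixed 102 = 261.
All other subsets cost ≥ 245. Minimum total cost: 239.

239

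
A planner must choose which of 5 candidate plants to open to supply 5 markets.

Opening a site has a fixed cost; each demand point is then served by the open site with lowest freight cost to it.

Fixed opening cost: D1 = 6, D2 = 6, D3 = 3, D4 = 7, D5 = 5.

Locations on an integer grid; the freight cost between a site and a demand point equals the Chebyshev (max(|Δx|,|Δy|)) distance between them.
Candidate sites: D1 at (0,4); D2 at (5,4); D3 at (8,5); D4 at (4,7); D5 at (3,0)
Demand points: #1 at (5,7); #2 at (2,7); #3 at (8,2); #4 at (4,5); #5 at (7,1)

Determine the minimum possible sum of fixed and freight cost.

19

Open {D2}: assign each demand point to its cheapest open site.
  #1→D2 3, #2→D2 3, #3→D2 3, #4→D2 1, #5→D2 3
  freight cost 13, fixed 6 → total 19.
Compare {D2, D3}: freight cost 13 + fixed 9 = 22.
Compare {D3, D4}: freight cost 12 + fixed 10 = 22.
Compare {D3}: freight cost 20 + fixed 3 = 23.
All other subsets cost ≥ 22. Minimum total cost: 19.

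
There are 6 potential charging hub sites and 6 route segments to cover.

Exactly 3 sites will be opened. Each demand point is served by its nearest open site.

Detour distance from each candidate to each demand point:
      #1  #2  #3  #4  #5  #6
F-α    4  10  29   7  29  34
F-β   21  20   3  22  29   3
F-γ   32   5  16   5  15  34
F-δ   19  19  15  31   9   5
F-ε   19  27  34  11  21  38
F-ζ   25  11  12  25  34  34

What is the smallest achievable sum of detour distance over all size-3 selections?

35

Open {F-α, F-β, F-γ}.
  #1→F-α 4, #2→F-γ 5, #3→F-β 3, #4→F-γ 5, #5→F-γ 15, #6→F-β 3  ⇒ total 35.
Compare {F-α, F-β, F-δ}: total 36.
Compare {F-α, F-γ, F-δ}: total 43.
No size-3 selection does better; minimum is 35.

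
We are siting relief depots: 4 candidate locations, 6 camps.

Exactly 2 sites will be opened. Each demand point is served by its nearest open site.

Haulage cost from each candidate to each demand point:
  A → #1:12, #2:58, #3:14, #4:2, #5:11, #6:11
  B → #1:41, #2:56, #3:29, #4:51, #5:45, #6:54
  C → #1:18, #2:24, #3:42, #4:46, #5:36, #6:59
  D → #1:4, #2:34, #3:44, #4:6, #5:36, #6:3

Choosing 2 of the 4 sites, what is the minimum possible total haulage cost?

Open {A, D}.
  #1→D 4, #2→D 34, #3→A 14, #4→A 2, #5→A 11, #6→D 3  ⇒ total 68.
Compare {A, C}: total 74.
Compare {A, B}: total 106.
No size-2 selection does better; minimum is 68.

68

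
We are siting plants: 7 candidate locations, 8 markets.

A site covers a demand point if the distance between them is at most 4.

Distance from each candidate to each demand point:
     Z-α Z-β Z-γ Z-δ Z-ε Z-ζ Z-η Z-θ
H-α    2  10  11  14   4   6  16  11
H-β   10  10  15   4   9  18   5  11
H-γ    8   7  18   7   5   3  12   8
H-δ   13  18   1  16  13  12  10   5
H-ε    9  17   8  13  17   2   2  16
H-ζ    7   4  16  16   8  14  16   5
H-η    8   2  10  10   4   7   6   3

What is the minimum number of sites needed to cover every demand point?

Coverage sets (demand points within 4 of each site):
  H-α: {Z-α, Z-ε}
  H-β: {Z-δ}
  H-γ: {Z-ζ}
  H-δ: {Z-γ}
  H-ε: {Z-ζ, Z-η}
  H-ζ: {Z-β}
  H-η: {Z-β, Z-ε, Z-θ}
No 4 sites suffice: every size-4 union leaves at least one demand point uncovered.
But {H-α, H-β, H-δ, H-ε, H-η} covers everything, so the minimum is 5.

5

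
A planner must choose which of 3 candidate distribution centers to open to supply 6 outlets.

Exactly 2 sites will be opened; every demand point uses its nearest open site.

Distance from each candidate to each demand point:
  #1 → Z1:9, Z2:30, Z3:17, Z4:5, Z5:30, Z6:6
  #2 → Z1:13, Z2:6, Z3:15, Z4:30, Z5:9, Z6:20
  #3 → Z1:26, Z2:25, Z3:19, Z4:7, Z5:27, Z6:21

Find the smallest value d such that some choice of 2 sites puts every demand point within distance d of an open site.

15

Open {#1, #2}.
  Farthest demand point is Z3 at distance 15 (to #2); all others are ≤ 15.
With {#2, #3} the worst case is 20.
With {#1, #3} the worst case is 27.
No size-2 selection achieves below 15.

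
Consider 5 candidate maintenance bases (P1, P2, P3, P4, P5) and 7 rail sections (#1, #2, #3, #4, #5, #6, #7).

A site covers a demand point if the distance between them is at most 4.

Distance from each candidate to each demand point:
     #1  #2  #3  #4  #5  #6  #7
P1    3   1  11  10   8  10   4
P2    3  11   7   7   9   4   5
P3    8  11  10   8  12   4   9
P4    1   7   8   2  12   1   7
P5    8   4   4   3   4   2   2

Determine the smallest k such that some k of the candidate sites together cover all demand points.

Coverage sets (demand points within 4 of each site):
  P1: {#1, #2, #7}
  P2: {#1, #6}
  P3: {#6}
  P4: {#1, #4, #6}
  P5: {#2, #3, #4, #5, #6, #7}
No single site covers all 7 demand points.
But {P1, P5} covers everything, so the minimum is 2.

2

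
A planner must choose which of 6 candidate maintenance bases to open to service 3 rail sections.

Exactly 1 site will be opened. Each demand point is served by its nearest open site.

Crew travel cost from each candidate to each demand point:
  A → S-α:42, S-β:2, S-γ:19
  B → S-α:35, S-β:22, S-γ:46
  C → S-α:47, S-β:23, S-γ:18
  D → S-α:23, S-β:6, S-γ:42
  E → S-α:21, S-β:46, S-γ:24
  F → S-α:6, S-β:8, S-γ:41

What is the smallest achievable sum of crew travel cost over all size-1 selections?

55

Open {F}.
  S-α→F 6, S-β→F 8, S-γ→F 41  ⇒ total 55.
Compare {A}: total 63.
Compare {D}: total 71.
No size-1 selection does better; minimum is 55.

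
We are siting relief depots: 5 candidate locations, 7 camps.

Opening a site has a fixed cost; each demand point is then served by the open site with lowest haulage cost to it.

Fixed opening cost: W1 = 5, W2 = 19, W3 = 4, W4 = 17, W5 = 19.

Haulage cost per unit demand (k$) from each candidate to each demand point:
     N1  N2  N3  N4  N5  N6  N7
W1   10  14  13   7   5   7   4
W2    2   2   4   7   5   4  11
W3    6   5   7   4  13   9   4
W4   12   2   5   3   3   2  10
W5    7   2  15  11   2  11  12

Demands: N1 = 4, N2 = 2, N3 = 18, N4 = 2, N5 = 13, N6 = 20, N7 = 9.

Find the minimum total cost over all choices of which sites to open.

245

Open {W2, W3, W4}: assign each demand point to its cheapest open site.
  N1→W2 4×2=8, N2→W2 2×2=4, N3→W2 18×4=72, N4→W4 2×3=6, N5→W4 13×3=39, N6→W4 20×2=40, N7→W3 9×4=36
  haulage cost 205, fixed 40 → total 245.
Compare {W1, W2, W4}: haulage cost 205 + fixed 41 = 246.
Compare {W1, W2, W3, W4}: haulage cost 205 + fixed 45 = 250.
Compare {W2, W3, W4, W5}: haulage cost 192 + fixed 59 = 251.
All other subsets cost ≥ 246. Minimum total cost: 245.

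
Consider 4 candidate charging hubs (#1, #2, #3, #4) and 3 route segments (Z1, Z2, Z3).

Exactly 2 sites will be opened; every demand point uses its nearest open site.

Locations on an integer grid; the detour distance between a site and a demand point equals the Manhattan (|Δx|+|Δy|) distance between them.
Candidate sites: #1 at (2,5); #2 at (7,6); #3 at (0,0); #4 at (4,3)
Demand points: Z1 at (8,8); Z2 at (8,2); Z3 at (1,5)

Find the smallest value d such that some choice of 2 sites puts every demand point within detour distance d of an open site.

5

Open {#1, #2}.
  Farthest demand point is Z2 at detour distance 5 (to #2); all others are ≤ 5.
With {#2, #4} the worst case is 5.
With {#2, #3} the worst case is 6.
No size-2 selection achieves below 5.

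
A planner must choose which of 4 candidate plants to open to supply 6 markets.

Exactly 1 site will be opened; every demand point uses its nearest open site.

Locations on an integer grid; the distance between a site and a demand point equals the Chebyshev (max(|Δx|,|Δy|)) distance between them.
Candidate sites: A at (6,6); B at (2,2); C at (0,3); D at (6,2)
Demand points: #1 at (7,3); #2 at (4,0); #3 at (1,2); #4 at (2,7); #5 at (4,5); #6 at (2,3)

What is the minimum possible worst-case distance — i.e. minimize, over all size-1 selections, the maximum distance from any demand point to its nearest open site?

Open {B}.
  Farthest demand point is #1 at distance 5 (to B); all others are ≤ 5.
With {D} the worst case is 5.
With {A} the worst case is 6.
No size-1 selection achieves below 5.

5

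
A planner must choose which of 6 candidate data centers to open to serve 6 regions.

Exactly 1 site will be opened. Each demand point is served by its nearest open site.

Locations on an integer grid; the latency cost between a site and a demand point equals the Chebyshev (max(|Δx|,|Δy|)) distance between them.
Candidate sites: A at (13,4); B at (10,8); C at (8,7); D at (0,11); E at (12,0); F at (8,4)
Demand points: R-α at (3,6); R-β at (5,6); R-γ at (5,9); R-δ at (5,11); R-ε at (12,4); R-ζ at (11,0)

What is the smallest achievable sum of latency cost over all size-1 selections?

26

Open {C}.
  R-α→C 5, R-β→C 3, R-γ→C 3, R-δ→C 4, R-ε→C 4, R-ζ→C 7  ⇒ total 26.
Compare {F}: total 28.
Compare {B}: total 34.
No size-1 selection does better; minimum is 26.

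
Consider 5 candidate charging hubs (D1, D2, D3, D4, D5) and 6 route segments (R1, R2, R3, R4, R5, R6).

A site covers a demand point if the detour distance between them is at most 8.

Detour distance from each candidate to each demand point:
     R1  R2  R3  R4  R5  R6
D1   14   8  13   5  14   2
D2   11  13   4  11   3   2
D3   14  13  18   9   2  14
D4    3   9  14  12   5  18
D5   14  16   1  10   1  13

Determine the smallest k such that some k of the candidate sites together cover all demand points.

Coverage sets (demand points within 8 of each site):
  D1: {R2, R4, R6}
  D2: {R3, R5, R6}
  D3: {R5}
  D4: {R1, R5}
  D5: {R3, R5}
No 2 sites suffice: every size-2 union leaves at least one demand point uncovered.
But {D1, D2, D4} covers everything, so the minimum is 3.

3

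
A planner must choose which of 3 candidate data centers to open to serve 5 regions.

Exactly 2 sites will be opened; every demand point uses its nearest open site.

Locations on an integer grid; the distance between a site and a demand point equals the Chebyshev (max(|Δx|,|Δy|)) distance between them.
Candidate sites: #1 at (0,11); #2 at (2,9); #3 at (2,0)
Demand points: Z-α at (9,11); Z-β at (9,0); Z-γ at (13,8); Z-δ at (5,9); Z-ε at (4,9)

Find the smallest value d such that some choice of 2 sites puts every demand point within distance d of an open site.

11

Open {#1, #2}.
  Farthest demand point is Z-γ at distance 11 (to #2); all others are ≤ 11.
With {#1, #3} the worst case is 11.
With {#2, #3} the worst case is 11.
No size-2 selection achieves below 11.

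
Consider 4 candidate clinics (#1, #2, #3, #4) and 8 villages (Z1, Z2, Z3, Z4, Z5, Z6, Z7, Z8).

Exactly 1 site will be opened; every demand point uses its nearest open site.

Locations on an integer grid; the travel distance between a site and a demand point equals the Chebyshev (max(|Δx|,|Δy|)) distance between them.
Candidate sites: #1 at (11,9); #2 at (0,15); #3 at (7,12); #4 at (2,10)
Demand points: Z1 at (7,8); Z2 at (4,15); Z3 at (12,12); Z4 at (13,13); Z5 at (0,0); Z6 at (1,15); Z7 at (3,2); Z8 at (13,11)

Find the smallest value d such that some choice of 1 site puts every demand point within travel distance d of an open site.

Open {#1}.
  Farthest demand point is Z5 at travel distance 11 (to #1); all others are ≤ 11.
With {#4} the worst case is 11.
With {#3} the worst case is 12.
No size-1 selection achieves below 11.

11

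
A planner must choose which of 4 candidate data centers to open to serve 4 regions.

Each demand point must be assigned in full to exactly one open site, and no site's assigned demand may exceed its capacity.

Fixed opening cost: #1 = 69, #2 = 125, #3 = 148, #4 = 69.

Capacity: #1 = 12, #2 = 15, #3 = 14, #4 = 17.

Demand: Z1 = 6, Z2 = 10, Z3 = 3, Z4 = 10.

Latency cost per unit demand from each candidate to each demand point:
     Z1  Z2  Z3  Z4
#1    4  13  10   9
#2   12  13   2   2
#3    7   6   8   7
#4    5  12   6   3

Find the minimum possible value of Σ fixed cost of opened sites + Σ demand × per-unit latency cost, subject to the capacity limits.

Open {#3, #4}; cheapest assignment that respects the capacities:
  #3 (cap 14, load 13): Z2, Z3 — cost 10×6 + 3×8 = 84
  #4 (cap 17, load 16): Z1, Z4 — cost 6×5 + 10×3 = 60
  Shipping 144, fixed 217 → total 361.
  Any other capacity-feasible assignment to {#3, #4} ships for at least 144.
Compare {#2, #4}: its best feasible assignment gives total 370.
Compare {#1, #3, #4}: its best feasible assignment gives total 418.
Every other set of open sites that can feasibly serve all demand totals ≥ 370 even under its best assignment. Minimum: 361.

361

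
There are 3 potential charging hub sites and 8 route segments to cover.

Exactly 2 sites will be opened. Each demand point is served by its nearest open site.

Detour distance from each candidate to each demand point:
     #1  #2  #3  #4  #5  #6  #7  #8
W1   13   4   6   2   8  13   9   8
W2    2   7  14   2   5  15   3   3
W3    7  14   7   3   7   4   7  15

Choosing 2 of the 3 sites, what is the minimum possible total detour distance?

Open {W2, W3}.
  #1→W2 2, #2→W2 7, #3→W3 7, #4→W2 2, #5→W2 5, #6→W3 4, #7→W2 3, #8→W2 3  ⇒ total 33.
Compare {W1, W2}: total 38.
Compare {W1, W3}: total 45.

33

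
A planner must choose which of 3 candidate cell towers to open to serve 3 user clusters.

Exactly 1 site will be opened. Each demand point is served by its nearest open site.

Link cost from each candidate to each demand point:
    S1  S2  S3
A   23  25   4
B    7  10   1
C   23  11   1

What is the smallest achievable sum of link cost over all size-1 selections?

18

Open {B}.
  S1→B 7, S2→B 10, S3→B 1  ⇒ total 18.
Compare {C}: total 35.
Compare {A}: total 52.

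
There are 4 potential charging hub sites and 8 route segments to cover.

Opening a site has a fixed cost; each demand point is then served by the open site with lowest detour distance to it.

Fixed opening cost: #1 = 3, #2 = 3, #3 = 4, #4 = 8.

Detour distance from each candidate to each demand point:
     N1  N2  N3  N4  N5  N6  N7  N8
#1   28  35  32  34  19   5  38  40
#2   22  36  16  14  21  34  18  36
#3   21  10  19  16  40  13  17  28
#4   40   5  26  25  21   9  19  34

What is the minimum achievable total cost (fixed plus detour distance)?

Open {#1, #2, #3}: assign each demand point to its cheapest open site.
  N1→#3 21, N2→#3 10, N3→#2 16, N4→#2 14, N5→#1 19, N6→#1 5, N7→#3 17, N8→#3 28
  detour distance 130, fixed 10 → total 140.
Compare {#1, #3}: detour distance 135 + fixed 7 = 142.
Compare {#1, #2, #3, #4}: detour distance 125 + fixed 18 = 143.
Compare {#1, #3, #4}: detour distance 130 + fixed 15 = 145.
All other subsets cost ≥ 142. Minimum total cost: 140.

140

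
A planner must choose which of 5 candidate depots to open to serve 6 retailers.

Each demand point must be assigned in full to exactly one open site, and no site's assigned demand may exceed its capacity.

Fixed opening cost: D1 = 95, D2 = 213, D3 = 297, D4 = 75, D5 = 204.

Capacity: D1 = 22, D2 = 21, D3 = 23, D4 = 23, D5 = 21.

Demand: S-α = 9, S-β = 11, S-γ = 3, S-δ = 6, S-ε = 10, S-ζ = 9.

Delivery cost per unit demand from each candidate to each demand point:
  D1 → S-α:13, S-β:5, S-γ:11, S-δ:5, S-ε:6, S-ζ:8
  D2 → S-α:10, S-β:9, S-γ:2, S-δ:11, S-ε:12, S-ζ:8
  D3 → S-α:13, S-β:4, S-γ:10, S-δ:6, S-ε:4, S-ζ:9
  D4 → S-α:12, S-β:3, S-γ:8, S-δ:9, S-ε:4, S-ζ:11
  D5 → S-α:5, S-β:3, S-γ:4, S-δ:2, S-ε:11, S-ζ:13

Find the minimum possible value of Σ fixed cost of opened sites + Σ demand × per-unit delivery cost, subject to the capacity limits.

588

Open {D1, D4, D5}; cheapest assignment that respects the capacities:
  D1 (cap 22, load 9): S-ζ — cost 9×8 = 72
  D4 (cap 23, load 21): S-β, S-ε — cost 11×3 + 10×4 = 73
  D5 (cap 21, load 18): S-α, S-γ, S-δ — cost 9×5 + 3×4 + 6×2 = 69
  Shipping 214, fixed 374 → total 588.
  Any other capacity-feasible assignment to {D1, D4, D5} ships for at least 214.
Compare {D1, D2, D4}: its best feasible assignment gives total 654.
Compare {D2, D4, D5}: its best feasible assignment gives total 700.
Every other set of open sites that can feasibly serve all demand totals ≥ 654 even under its best assignment. Minimum: 588.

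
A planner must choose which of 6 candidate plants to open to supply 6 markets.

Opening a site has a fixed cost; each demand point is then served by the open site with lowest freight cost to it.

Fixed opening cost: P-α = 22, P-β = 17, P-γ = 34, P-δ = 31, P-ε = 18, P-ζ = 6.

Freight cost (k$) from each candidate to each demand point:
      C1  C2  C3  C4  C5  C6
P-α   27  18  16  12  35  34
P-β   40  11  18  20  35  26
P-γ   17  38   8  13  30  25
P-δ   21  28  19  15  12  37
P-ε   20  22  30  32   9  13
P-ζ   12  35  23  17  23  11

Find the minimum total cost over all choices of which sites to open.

Open {P-β, P-ζ}: assign each demand point to its cheapest open site.
  C1→P-ζ 12, C2→P-β 11, C3→P-β 18, C4→P-ζ 17, C5→P-ζ 23, C6→P-ζ 11
  freight cost 92, fixed 23 → total 115.
Compare {P-ε, P-ζ}: freight cost 94 + fixed 24 = 118.
Compare {P-β, P-ε, P-ζ}: freight cost 78 + fixed 41 = 119.
Compare {P-α, P-ζ}: freight cost 92 + fixed 28 = 120.
All other subsets cost ≥ 118. Minimum total cost: 115.

115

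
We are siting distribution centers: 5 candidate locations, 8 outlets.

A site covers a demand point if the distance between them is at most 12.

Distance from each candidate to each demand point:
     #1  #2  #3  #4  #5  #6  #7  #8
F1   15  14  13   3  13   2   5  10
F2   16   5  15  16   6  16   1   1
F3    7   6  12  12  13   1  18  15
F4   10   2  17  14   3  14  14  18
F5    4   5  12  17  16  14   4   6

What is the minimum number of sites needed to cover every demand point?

Coverage sets (demand points within 12 of each site):
  F1: {#4, #6, #7, #8}
  F2: {#2, #5, #7, #8}
  F3: {#1, #2, #3, #4, #6}
  F4: {#1, #2, #5}
  F5: {#1, #2, #3, #7, #8}
No single site covers all 8 demand points.
But {F2, F3} covers everything, so the minimum is 2.

2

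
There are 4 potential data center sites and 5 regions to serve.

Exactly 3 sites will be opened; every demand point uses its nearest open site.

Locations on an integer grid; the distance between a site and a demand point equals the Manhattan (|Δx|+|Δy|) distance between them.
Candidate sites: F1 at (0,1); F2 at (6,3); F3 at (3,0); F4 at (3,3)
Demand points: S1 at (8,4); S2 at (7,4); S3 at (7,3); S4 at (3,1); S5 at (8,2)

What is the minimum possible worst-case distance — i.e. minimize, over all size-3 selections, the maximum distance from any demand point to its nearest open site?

3

Open {F1, F2, F3}.
  Farthest demand point is S1 at distance 3 (to F2); all others are ≤ 3.
With {F1, F2, F4} the worst case is 3.
With {F2, F3, F4} the worst case is 3.
No size-3 selection achieves below 3.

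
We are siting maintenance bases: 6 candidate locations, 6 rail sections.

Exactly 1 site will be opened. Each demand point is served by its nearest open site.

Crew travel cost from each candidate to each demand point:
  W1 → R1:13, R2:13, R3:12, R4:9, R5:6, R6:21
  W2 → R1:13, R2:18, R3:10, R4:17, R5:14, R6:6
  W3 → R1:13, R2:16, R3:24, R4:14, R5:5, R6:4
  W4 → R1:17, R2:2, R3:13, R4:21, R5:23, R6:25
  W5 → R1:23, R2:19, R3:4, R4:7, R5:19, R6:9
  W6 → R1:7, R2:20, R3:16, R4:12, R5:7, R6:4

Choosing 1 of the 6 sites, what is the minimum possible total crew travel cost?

66

Open {W6}.
  R1→W6 7, R2→W6 20, R3→W6 16, R4→W6 12, R5→W6 7, R6→W6 4  ⇒ total 66.
Compare {W1}: total 74.
Compare {W3}: total 76.
No size-1 selection does better; minimum is 66.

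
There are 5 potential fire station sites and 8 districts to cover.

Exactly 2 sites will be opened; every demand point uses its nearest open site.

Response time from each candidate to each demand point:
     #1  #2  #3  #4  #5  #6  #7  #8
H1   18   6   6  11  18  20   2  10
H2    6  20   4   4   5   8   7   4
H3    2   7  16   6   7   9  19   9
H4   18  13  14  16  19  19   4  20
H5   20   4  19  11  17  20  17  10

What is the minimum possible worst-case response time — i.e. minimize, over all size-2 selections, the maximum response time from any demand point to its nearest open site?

Open {H1, H2}.
  Farthest demand point is #6 at response time 8 (to H2); all others are ≤ 8.
With {H2, H3} the worst case is 8.
With {H2, H5} the worst case is 8.
No size-2 selection achieves below 8.

8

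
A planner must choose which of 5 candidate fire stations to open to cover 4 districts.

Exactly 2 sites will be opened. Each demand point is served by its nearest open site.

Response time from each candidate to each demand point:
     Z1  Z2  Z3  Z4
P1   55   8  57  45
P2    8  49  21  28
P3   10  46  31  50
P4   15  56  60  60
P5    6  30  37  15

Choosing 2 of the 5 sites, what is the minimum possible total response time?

Open {P1, P2}.
  Z1→P2 8, Z2→P1 8, Z3→P2 21, Z4→P2 28  ⇒ total 65.
Compare {P1, P5}: total 66.
Compare {P2, P5}: total 72.
No size-2 selection does better; minimum is 65.

65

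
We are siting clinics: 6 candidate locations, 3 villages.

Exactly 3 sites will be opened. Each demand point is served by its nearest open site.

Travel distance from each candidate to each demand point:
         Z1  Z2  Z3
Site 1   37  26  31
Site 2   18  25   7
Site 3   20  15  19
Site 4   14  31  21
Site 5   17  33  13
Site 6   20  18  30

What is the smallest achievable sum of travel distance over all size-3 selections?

36

Open {Site 2, Site 3, Site 4}.
  Z1→Site 4 14, Z2→Site 3 15, Z3→Site 2 7  ⇒ total 36.
Compare {Site 2, Site 3, Site 5}: total 39.
Compare {Site 2, Site 4, Site 6}: total 39.
No size-3 selection does better; minimum is 36.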